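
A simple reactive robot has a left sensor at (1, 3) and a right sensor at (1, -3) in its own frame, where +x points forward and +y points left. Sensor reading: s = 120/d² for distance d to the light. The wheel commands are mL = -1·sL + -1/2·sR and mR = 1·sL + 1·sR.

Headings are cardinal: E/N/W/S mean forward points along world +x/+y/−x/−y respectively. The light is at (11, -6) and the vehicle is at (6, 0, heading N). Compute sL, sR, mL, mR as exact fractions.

120/113 120/53 -13140/5989 19920/5989

left sensor world pos  = (3, 1); dL² = 113
right sensor world pos = (9, 1); dR² = 53
sL = 120/113 = 120/113
sR = 120/53 = 120/53
mL = -1·sL + -1/2·sR = -13140/5989
mR = 1·sL + 1·sR = 19920/5989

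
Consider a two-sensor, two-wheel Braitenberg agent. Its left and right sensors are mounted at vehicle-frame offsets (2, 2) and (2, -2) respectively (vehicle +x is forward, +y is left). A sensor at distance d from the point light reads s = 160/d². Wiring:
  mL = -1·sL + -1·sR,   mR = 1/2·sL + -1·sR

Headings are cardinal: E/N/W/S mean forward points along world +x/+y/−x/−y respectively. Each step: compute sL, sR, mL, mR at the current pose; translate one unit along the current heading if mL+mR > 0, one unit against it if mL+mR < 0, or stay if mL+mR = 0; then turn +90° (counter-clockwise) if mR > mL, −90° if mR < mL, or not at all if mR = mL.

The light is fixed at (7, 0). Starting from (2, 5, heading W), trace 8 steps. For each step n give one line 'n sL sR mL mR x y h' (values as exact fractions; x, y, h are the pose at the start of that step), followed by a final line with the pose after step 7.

0 80/29 80/49 -6240/1421 -360/1421 2 5 W
1 160/13 32/9 -1856/117 304/117 3 5 S
2 40/17 8 -176/17 -116/17 3 6 E
3 160/113 160/73 -29760/8249 -12240/8249 2 6 N
4 80/29 80/49 -6240/1421 -360/1421 2 5 W
5 160/13 32/9 -1856/117 304/117 3 5 S
6 40/17 8 -176/17 -116/17 3 6 E
7 160/113 160/73 -29760/8249 -12240/8249 2 6 N
final 2 5 W

n=0: pose=(2,5,W); sL=80/29, sR=80/49; mL=-6240/1421, mR=-360/1421; mL+mR=-6600/1421 → advance -1; mR−mL=120/29 → turn +1·90°
n=1: pose=(3,5,S); sL=160/13, sR=32/9; mL=-1856/117, mR=304/117; mL+mR=-1552/117 → advance -1; mR−mL=240/13 → turn +1·90°
n=2: pose=(3,6,E); sL=40/17, sR=8; mL=-176/17, mR=-116/17; mL+mR=-292/17 → advance -1; mR−mL=60/17 → turn +1·90°
n=3: pose=(2,6,N); sL=160/113, sR=160/73; mL=-29760/8249, mR=-12240/8249; mL+mR=-42000/8249 → advance -1; mR−mL=240/113 → turn +1·90°
n=4: pose=(2,5,W); sL=80/29, sR=80/49; mL=-6240/1421, mR=-360/1421; mL+mR=-6600/1421 → advance -1; mR−mL=120/29 → turn +1·90°
n=5: pose=(3,5,S); sL=160/13, sR=32/9; mL=-1856/117, mR=304/117; mL+mR=-1552/117 → advance -1; mR−mL=240/13 → turn +1·90°
n=6: pose=(3,6,E); sL=40/17, sR=8; mL=-176/17, mR=-116/17; mL+mR=-292/17 → advance -1; mR−mL=60/17 → turn +1·90°
n=7: pose=(2,6,N); sL=160/113, sR=160/73; mL=-29760/8249, mR=-12240/8249; mL+mR=-42000/8249 → advance -1; mR−mL=240/113 → turn +1·90°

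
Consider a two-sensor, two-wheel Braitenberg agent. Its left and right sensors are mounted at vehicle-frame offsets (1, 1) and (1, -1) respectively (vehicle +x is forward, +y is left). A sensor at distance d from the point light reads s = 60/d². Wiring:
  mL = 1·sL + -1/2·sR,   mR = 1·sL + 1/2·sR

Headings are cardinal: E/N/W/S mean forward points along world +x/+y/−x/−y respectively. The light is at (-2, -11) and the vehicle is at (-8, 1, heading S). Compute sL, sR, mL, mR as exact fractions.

left sensor world pos  = (-7, 0); dL² = 146
right sensor world pos = (-9, 0); dR² = 170
sL = 60/146 = 30/73
sR = 60/170 = 6/17
mL = 1·sL + -1/2·sR = 291/1241
mR = 1·sL + 1/2·sR = 729/1241

30/73 6/17 291/1241 729/1241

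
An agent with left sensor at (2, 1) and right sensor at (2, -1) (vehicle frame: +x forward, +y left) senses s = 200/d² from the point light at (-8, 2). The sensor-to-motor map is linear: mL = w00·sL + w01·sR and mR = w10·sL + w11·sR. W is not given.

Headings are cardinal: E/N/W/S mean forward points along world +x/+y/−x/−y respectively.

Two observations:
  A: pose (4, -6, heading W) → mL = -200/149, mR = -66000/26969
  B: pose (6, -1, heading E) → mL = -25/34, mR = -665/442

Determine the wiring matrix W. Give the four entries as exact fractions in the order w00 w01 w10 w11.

obs A: pose=(4,-6,W) → sL=200/181, sR=200/149, mL=-200/149, mR=-66000/26969
obs B: pose=(6,-1,E) → sL=10/13, sR=25/34, mL=-25/34, mR=-665/442
sensor matrix S = [[200/181, 200/149], [10/13, 25/34]]; det S = -1311500/5960149
solve [mL_A; mL_B] = S·[w00; w01] and [mR_A; mR_B] = S·[w10; w11]:
  w00 = 0, w01 = -1, w10 = -1, w11 = -1

0 -1 -1 -1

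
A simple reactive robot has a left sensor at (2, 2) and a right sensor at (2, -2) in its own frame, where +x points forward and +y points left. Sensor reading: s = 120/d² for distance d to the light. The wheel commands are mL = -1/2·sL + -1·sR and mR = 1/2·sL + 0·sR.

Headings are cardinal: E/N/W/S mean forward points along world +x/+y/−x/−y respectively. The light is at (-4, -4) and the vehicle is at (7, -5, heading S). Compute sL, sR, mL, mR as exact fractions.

60/89 4/3 -446/267 30/89

left sensor world pos  = (9, -7); dL² = 178
right sensor world pos = (5, -7); dR² = 90
sL = 120/178 = 60/89
sR = 120/90 = 4/3
mL = -1/2·sL + -1·sR = -446/267
mR = 1/2·sL + 0·sR = 30/89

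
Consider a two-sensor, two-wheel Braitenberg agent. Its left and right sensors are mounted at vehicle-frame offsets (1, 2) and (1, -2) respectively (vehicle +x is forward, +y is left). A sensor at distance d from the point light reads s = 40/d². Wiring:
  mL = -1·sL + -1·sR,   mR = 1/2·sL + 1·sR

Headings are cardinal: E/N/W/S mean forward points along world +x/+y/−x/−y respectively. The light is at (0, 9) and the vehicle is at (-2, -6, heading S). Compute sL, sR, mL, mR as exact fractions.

5/32 5/34 -165/544 245/1088

left sensor world pos  = (0, -7); dL² = 256
right sensor world pos = (-4, -7); dR² = 272
sL = 40/256 = 5/32
sR = 40/272 = 5/34
mL = -1·sL + -1·sR = -165/544
mR = 1/2·sL + 1·sR = 245/1088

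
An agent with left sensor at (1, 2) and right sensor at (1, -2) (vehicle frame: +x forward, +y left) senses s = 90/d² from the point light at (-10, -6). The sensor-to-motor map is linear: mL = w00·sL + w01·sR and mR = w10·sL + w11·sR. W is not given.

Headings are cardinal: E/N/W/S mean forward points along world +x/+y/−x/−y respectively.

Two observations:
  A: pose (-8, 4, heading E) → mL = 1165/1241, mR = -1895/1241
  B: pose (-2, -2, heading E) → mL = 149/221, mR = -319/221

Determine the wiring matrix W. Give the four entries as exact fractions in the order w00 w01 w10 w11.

obs A: pose=(-8,4,E) → sL=10/17, sR=90/73, mL=1165/1241, mR=-1895/1241
obs B: pose=(-2,-2,E) → sL=10/13, sR=18/17, mL=149/221, mR=-319/221
sensor matrix S = [[10/17, 90/73], [10/13, 18/17]]; det S = -89280/274261
solve [mL_A; mL_B] = S·[w00; w01] and [mR_A; mR_B] = S·[w10; w11]:
  w00 = -1/2, w01 = 1, w10 = -1/2, w11 = -1

-1/2 1 -1/2 -1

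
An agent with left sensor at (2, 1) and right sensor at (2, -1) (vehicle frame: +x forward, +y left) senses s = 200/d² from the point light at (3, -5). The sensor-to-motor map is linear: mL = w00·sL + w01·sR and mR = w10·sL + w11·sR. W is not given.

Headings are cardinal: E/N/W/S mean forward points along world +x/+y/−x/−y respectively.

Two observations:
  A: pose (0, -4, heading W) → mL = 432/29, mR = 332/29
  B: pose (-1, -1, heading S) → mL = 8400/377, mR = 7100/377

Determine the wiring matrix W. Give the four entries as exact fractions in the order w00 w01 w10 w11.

obs A: pose=(0,-4,W) → sL=8, sR=200/29, mL=432/29, mR=332/29
obs B: pose=(-1,-1,S) → sL=200/13, sR=200/29, mL=8400/377, mR=7100/377
sensor matrix S = [[8, 200/29], [200/13, 200/29]]; det S = -19200/377
solve [mL_A; mL_B] = S·[w00; w01] and [mR_A; mR_B] = S·[w10; w11]:
  w00 = 1, w01 = 1, w10 = 1, w11 = 1/2

1 1 1 1/2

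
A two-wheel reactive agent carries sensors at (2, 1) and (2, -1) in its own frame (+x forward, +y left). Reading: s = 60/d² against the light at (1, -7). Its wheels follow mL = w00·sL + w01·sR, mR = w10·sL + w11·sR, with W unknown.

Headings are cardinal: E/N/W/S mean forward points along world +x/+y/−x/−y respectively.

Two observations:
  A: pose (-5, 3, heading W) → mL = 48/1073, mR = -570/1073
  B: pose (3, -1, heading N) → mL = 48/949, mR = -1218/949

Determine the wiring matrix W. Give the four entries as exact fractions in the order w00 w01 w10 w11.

1/2 -1/2 -1/2 -1

obs A: pose=(-5,3,W) → sL=12/29, sR=12/37, mL=48/1073, mR=-570/1073
obs B: pose=(3,-1,N) → sL=12/13, sR=60/73, mL=48/949, mR=-1218/949
sensor matrix S = [[12/29, 12/37], [12/13, 60/73]]; det S = 41472/1018277
solve [mL_A; mL_B] = S·[w00; w01] and [mR_A; mR_B] = S·[w10; w11]:
  w00 = 1/2, w01 = -1/2, w10 = -1/2, w11 = -1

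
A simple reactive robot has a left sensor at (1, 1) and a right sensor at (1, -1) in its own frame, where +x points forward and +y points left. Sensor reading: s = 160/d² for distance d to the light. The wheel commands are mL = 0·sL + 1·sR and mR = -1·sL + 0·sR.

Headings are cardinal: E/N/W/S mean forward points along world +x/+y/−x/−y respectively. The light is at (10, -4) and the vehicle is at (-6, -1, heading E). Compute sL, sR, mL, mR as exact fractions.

160/241 160/229 160/229 -160/241

left sensor world pos  = (-5, 0); dL² = 241
right sensor world pos = (-5, -2); dR² = 229
sL = 160/241 = 160/241
sR = 160/229 = 160/229
mL = 0·sL + 1·sR = 160/229
mR = -1·sL + 0·sR = -160/241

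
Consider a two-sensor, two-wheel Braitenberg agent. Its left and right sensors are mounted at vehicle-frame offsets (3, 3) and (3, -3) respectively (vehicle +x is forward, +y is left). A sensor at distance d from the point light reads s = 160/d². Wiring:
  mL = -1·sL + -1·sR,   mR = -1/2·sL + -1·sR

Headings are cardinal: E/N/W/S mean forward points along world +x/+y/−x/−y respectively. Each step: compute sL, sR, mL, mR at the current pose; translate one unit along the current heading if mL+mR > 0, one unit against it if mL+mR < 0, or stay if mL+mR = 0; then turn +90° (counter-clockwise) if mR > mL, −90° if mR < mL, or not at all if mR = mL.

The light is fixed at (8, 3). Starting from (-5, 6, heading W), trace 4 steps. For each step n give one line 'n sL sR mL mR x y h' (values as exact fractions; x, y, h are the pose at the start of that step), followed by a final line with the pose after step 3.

n=0: pose=(-5,6,W); sL=5/8, sR=40/73; mL=-685/584, mR=-1005/1168; mL+mR=-2375/1168 → advance -1; mR−mL=5/16 → turn +1·90°
n=1: pose=(-4,6,S); sL=160/81, sR=32/45; mL=-1088/405, mR=-688/405; mL+mR=-592/135 → advance -1; mR−mL=80/81 → turn +1·90°
n=2: pose=(-4,7,E); sL=16/13, sR=80/41; mL=-1696/533, mR=-1368/533; mL+mR=-3064/533 → advance -1; mR−mL=8/13 → turn +1·90°
n=3: pose=(-5,7,N); sL=32/61, sR=160/149; mL=-14528/9089, mR=-12144/9089; mL+mR=-26672/9089 → advance -1; mR−mL=16/61 → turn +1·90°

0 5/8 40/73 -685/584 -1005/1168 -5 6 W
1 160/81 32/45 -1088/405 -688/405 -4 6 S
2 16/13 80/41 -1696/533 -1368/533 -4 7 E
3 32/61 160/149 -14528/9089 -12144/9089 -5 7 N
final -5 6 W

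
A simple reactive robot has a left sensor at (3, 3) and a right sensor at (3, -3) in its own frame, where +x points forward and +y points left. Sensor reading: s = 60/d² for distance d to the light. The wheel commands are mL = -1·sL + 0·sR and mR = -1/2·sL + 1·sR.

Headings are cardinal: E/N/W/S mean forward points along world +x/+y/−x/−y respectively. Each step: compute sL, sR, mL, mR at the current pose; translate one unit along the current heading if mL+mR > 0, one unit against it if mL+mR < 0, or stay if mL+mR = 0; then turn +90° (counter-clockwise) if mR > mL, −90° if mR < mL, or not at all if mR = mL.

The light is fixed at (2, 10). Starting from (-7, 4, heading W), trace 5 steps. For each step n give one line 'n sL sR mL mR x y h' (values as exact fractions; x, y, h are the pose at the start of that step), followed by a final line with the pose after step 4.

n=0: pose=(-7,4,W); sL=4/15, sR=20/51; mL=-4/15, mR=22/85; mL+mR=-2/255 → advance -1; mR−mL=134/255 → turn +1·90°
n=1: pose=(-6,4,S); sL=30/53, sR=30/101; mL=-30/53, mR=75/5353; mL+mR=-2955/5353 → advance -1; mR−mL=3105/5353 → turn +1·90°
n=2: pose=(-6,5,E); sL=60/29, sR=60/89; mL=-60/29, mR=-930/2581; mL+mR=-6270/2581 → advance -1; mR−mL=4410/2581 → turn +1·90°
n=3: pose=(-7,5,N); sL=15/37, sR=3/2; mL=-15/37, mR=48/37; mL+mR=33/37 → advance +1; mR−mL=63/37 → turn +1·90°
n=4: pose=(-7,6,W); sL=60/193, sR=12/29; mL=-60/193, mR=1446/5597; mL+mR=-294/5597 → advance -1; mR−mL=3186/5597 → turn +1·90°

0 4/15 20/51 -4/15 22/85 -7 4 W
1 30/53 30/101 -30/53 75/5353 -6 4 S
2 60/29 60/89 -60/29 -930/2581 -6 5 E
3 15/37 3/2 -15/37 48/37 -7 5 N
4 60/193 12/29 -60/193 1446/5597 -7 6 W
final -6 6 S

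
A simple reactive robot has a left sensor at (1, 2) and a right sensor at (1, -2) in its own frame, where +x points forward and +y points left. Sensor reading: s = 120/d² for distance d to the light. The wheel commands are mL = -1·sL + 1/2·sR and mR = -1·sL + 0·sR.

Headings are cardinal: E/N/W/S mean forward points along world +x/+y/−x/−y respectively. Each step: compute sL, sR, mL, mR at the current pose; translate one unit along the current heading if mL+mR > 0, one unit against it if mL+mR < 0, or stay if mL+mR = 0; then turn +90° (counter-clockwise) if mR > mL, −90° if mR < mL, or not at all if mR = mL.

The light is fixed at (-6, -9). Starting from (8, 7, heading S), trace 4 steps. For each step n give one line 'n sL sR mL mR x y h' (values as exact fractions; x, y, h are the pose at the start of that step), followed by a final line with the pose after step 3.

n=0: pose=(8,7,S); sL=120/481, sR=40/123; mL=-5140/59163, mR=-120/481; mL+mR=-19900/59163 → advance -1; mR−mL=-20/123 → turn -1·90°
n=1: pose=(8,8,W); sL=60/197, sR=12/53; mL=-1998/10441, mR=-60/197; mL+mR=-5178/10441 → advance -1; mR−mL=-6/53 → turn -1·90°
n=2: pose=(9,8,N); sL=120/493, sR=120/613; mL=-43980/302209, mR=-120/493; mL+mR=-117540/302209 → advance -1; mR−mL=-60/613 → turn -1·90°
n=3: pose=(9,7,E); sL=6/29, sR=30/113; mL=-243/3277, mR=-6/29; mL+mR=-921/3277 → advance -1; mR−mL=-15/113 → turn -1·90°

0 120/481 40/123 -5140/59163 -120/481 8 7 S
1 60/197 12/53 -1998/10441 -60/197 8 8 W
2 120/493 120/613 -43980/302209 -120/493 9 8 N
3 6/29 30/113 -243/3277 -6/29 9 7 E
final 8 7 S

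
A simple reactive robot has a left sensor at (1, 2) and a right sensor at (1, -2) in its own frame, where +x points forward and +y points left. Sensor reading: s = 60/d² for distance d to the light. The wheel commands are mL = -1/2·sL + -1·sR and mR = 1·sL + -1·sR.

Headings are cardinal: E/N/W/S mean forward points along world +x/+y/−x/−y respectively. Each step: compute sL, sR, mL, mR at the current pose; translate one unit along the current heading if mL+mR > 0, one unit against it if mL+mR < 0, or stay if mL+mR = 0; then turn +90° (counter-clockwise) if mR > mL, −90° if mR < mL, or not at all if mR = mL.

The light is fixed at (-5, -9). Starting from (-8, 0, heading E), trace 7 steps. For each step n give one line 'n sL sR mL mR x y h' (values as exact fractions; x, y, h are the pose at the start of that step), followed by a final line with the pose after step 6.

0 12/25 60/53 -1818/1325 -864/1325 -8 0 E
1 15/34 15/26 -705/884 -30/221 -9 0 N
2 60/61 12/25 -1482/1525 768/1525 -9 -1 W
3 6/5 30/37 -261/185 72/185 -8 -1 S
4 12/25 60/53 -1818/1325 -864/1325 -8 0 E
5 15/34 15/26 -705/884 -30/221 -9 0 N
6 60/61 12/25 -1482/1525 768/1525 -9 -1 W
final -8 -1 S

n=0: pose=(-8,0,E); sL=12/25, sR=60/53; mL=-1818/1325, mR=-864/1325; mL+mR=-2682/1325 → advance -1; mR−mL=18/25 → turn +1·90°
n=1: pose=(-9,0,N); sL=15/34, sR=15/26; mL=-705/884, mR=-30/221; mL+mR=-825/884 → advance -1; mR−mL=45/68 → turn +1·90°
n=2: pose=(-9,-1,W); sL=60/61, sR=12/25; mL=-1482/1525, mR=768/1525; mL+mR=-714/1525 → advance -1; mR−mL=90/61 → turn +1·90°
n=3: pose=(-8,-1,S); sL=6/5, sR=30/37; mL=-261/185, mR=72/185; mL+mR=-189/185 → advance -1; mR−mL=9/5 → turn +1·90°
n=4: pose=(-8,0,E); sL=12/25, sR=60/53; mL=-1818/1325, mR=-864/1325; mL+mR=-2682/1325 → advance -1; mR−mL=18/25 → turn +1·90°
n=5: pose=(-9,0,N); sL=15/34, sR=15/26; mL=-705/884, mR=-30/221; mL+mR=-825/884 → advance -1; mR−mL=45/68 → turn +1·90°
n=6: pose=(-9,-1,W); sL=60/61, sR=12/25; mL=-1482/1525, mR=768/1525; mL+mR=-714/1525 → advance -1; mR−mL=90/61 → turn +1·90°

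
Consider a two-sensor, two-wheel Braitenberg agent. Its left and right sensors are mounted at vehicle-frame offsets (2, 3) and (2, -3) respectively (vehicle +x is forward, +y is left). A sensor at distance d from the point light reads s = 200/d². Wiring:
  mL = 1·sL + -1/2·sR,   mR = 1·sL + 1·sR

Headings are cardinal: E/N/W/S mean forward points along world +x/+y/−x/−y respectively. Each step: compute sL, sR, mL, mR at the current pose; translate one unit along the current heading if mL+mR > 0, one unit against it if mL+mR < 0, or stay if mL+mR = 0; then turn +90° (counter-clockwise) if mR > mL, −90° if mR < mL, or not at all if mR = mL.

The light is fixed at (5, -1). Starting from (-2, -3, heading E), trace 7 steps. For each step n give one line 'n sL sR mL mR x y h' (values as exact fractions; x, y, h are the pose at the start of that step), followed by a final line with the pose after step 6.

n=0: pose=(-2,-3,E); sL=100/13, sR=4; mL=74/13, mR=152/13; mL+mR=226/13 → advance +1; mR−mL=6 → turn +1·90°
n=1: pose=(-1,-3,N); sL=200/81, sR=200/9; mL=-700/81, mR=2000/81; mL+mR=1300/81 → advance +1; mR−mL=100/3 → turn +1·90°
n=2: pose=(-1,-2,W); sL=5/2, sR=50/17; mL=35/34, mR=185/34; mL+mR=110/17 → advance +1; mR−mL=75/17 → turn +1·90°
n=3: pose=(-2,-2,S); sL=8, sR=200/109; mL=772/109, mR=1072/109; mL+mR=1844/109 → advance +1; mR−mL=300/109 → turn +1·90°
n=4: pose=(-2,-3,E); sL=100/13, sR=4; mL=74/13, mR=152/13; mL+mR=226/13 → advance +1; mR−mL=6 → turn +1·90°
n=5: pose=(-1,-3,N); sL=200/81, sR=200/9; mL=-700/81, mR=2000/81; mL+mR=1300/81 → advance +1; mR−mL=100/3 → turn +1·90°
n=6: pose=(-1,-2,W); sL=5/2, sR=50/17; mL=35/34, mR=185/34; mL+mR=110/17 → advance +1; mR−mL=75/17 → turn +1·90°

0 100/13 4 74/13 152/13 -2 -3 E
1 200/81 200/9 -700/81 2000/81 -1 -3 N
2 5/2 50/17 35/34 185/34 -1 -2 W
3 8 200/109 772/109 1072/109 -2 -2 S
4 100/13 4 74/13 152/13 -2 -3 E
5 200/81 200/9 -700/81 2000/81 -1 -3 N
6 5/2 50/17 35/34 185/34 -1 -2 W
final -2 -2 S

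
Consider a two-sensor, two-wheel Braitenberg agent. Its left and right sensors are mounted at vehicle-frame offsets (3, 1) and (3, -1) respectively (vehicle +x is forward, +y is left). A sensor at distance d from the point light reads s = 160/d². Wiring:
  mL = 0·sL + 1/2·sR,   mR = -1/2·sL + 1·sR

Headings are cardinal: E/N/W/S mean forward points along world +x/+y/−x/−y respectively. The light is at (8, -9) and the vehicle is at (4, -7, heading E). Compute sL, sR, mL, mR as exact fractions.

16 80 40 72

left sensor world pos  = (7, -6); dL² = 10
right sensor world pos = (7, -8); dR² = 2
sL = 160/10 = 16
sR = 160/2 = 80
mL = 0·sL + 1/2·sR = 40
mR = -1/2·sL + 1·sR = 72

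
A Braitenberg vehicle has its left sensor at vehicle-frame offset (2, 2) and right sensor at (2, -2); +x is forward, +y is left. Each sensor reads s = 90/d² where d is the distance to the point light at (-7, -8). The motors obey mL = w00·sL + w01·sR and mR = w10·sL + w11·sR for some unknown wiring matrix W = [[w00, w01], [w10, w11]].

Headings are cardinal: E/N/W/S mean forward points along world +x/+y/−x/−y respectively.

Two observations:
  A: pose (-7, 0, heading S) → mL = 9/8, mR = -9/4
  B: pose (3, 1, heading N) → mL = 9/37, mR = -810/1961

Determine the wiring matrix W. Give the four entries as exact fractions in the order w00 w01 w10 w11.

obs A: pose=(-7,0,S) → sL=9/4, sR=9/4, mL=9/8, mR=-9/4
obs B: pose=(3,1,N) → sL=18/37, sR=18/53, mL=9/37, mR=-810/1961
sensor matrix S = [[9/4, 9/4], [18/37, 18/53]]; det S = -648/1961
solve [mL_A; mL_B] = S·[w00; w01] and [mR_A; mR_B] = S·[w10; w11]:
  w00 = 1/2, w01 = 0, w10 = -1/2, w11 = -1/2

1/2 0 -1/2 -1/2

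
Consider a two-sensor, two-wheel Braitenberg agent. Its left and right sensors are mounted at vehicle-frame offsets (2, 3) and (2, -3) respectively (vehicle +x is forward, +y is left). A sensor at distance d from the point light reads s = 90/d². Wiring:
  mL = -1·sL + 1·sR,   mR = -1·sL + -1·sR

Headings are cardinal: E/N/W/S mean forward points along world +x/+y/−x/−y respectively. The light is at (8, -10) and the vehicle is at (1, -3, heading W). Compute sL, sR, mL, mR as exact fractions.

90/97 90/181 -7560/17557 -25020/17557

left sensor world pos  = (-1, -6); dL² = 97
right sensor world pos = (-1, 0); dR² = 181
sL = 90/97 = 90/97
sR = 90/181 = 90/181
mL = -1·sL + 1·sR = -7560/17557
mR = -1·sL + -1·sR = -25020/17557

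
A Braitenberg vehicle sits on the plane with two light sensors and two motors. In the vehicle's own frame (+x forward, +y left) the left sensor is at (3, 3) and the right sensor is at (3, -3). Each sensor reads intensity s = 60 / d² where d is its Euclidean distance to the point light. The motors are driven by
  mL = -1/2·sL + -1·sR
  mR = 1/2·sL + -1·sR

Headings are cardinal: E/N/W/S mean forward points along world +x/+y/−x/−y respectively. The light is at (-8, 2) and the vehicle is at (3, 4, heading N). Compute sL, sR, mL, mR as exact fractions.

60/89 60/221 -11970/19669 1290/19669

left sensor world pos  = (0, 7); dL² = 89
right sensor world pos = (6, 7); dR² = 221
sL = 60/89 = 60/89
sR = 60/221 = 60/221
mL = -1/2·sL + -1·sR = -11970/19669
mR = 1/2·sL + -1·sR = 1290/19669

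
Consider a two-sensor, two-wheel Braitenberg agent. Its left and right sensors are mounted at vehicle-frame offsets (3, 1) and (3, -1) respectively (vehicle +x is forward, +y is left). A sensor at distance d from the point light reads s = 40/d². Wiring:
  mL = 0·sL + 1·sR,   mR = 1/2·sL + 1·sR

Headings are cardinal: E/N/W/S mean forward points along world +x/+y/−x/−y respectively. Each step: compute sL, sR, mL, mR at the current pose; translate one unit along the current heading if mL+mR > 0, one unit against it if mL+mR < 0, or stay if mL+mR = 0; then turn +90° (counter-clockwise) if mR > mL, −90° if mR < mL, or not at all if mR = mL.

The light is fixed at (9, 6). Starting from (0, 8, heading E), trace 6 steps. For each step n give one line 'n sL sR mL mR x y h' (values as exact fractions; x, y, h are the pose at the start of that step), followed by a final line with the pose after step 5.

0 8/9 40/37 40/37 508/333 0 8 E
1 20/53 20/37 20/37 1430/1961 1 8 N
2 8/25 40/137 40/137 1548/3425 1 9 W
3 5/8 2/5 2/5 57/80 0 9 S
4 8/9 40/37 40/37 508/333 0 8 E
5 20/53 20/37 20/37 1430/1961 1 8 N
final 1 9 W

n=0: pose=(0,8,E); sL=8/9, sR=40/37; mL=40/37, mR=508/333; mL+mR=868/333 → advance +1; mR−mL=4/9 → turn +1·90°
n=1: pose=(1,8,N); sL=20/53, sR=20/37; mL=20/37, mR=1430/1961; mL+mR=2490/1961 → advance +1; mR−mL=10/53 → turn +1·90°
n=2: pose=(1,9,W); sL=8/25, sR=40/137; mL=40/137, mR=1548/3425; mL+mR=2548/3425 → advance +1; mR−mL=4/25 → turn +1·90°
n=3: pose=(0,9,S); sL=5/8, sR=2/5; mL=2/5, mR=57/80; mL+mR=89/80 → advance +1; mR−mL=5/16 → turn +1·90°
n=4: pose=(0,8,E); sL=8/9, sR=40/37; mL=40/37, mR=508/333; mL+mR=868/333 → advance +1; mR−mL=4/9 → turn +1·90°
n=5: pose=(1,8,N); sL=20/53, sR=20/37; mL=20/37, mR=1430/1961; mL+mR=2490/1961 → advance +1; mR−mL=10/53 → turn +1·90°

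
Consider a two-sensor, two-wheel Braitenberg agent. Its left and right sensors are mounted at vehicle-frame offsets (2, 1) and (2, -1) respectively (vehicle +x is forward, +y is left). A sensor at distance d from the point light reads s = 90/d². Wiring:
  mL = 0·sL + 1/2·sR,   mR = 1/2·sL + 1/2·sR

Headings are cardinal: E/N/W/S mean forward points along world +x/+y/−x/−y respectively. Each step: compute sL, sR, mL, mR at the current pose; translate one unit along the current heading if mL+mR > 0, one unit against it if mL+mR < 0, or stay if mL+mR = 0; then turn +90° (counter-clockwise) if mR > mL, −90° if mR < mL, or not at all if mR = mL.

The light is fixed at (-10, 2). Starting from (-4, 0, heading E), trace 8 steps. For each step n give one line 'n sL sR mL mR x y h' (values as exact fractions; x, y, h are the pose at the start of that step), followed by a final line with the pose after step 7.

n=0: pose=(-4,0,E); sL=18/13, sR=90/73; mL=45/73, mR=1242/949; mL+mR=1827/949 → advance +1; mR−mL=9/13 → turn +1·90°
n=1: pose=(-3,0,N); sL=5/2, sR=45/32; mL=45/64, mR=125/64; mL+mR=85/32 → advance +1; mR−mL=5/4 → turn +1·90°
n=2: pose=(-3,1,W); sL=90/29, sR=18/5; mL=9/5, mR=486/145; mL+mR=747/145 → advance +1; mR−mL=45/29 → turn +1·90°
n=3: pose=(-4,1,S); sL=45/29, sR=45/17; mL=45/34, mR=1035/493; mL+mR=3375/986 → advance +1; mR−mL=45/58 → turn +1·90°
n=4: pose=(-4,0,E); sL=18/13, sR=90/73; mL=45/73, mR=1242/949; mL+mR=1827/949 → advance +1; mR−mL=9/13 → turn +1·90°
n=5: pose=(-3,0,N); sL=5/2, sR=45/32; mL=45/64, mR=125/64; mL+mR=85/32 → advance +1; mR−mL=5/4 → turn +1·90°
n=6: pose=(-3,1,W); sL=90/29, sR=18/5; mL=9/5, mR=486/145; mL+mR=747/145 → advance +1; mR−mL=45/29 → turn +1·90°
n=7: pose=(-4,1,S); sL=45/29, sR=45/17; mL=45/34, mR=1035/493; mL+mR=3375/986 → advance +1; mR−mL=45/58 → turn +1·90°

0 18/13 90/73 45/73 1242/949 -4 0 E
1 5/2 45/32 45/64 125/64 -3 0 N
2 90/29 18/5 9/5 486/145 -3 1 W
3 45/29 45/17 45/34 1035/493 -4 1 S
4 18/13 90/73 45/73 1242/949 -4 0 E
5 5/2 45/32 45/64 125/64 -3 0 N
6 90/29 18/5 9/5 486/145 -3 1 W
7 45/29 45/17 45/34 1035/493 -4 1 S
final -4 0 E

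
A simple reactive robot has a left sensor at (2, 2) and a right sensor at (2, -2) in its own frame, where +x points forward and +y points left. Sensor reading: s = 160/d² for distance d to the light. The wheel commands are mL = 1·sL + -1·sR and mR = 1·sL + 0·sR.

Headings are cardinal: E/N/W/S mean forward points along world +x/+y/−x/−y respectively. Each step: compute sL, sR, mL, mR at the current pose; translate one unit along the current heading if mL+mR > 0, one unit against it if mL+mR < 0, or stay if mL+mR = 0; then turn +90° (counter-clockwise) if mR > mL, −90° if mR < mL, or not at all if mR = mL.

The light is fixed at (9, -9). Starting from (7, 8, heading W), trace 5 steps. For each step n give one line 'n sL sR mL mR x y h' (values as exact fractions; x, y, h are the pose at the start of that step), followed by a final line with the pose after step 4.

0 160/241 160/377 21760/90857 160/241 7 8 W
1 80/113 16/25 192/2825 80/113 6 8 S
2 32/65 160/197 -4096/12805 32/65 6 7 E
3 8/17 40/81 -32/1377 8/17 7 7 N
4 160/241 160/377 21760/90857 160/241 7 8 W
final 6 8 S

n=0: pose=(7,8,W); sL=160/241, sR=160/377; mL=21760/90857, mR=160/241; mL+mR=82080/90857 → advance +1; mR−mL=160/377 → turn +1·90°
n=1: pose=(6,8,S); sL=80/113, sR=16/25; mL=192/2825, mR=80/113; mL+mR=2192/2825 → advance +1; mR−mL=16/25 → turn +1·90°
n=2: pose=(6,7,E); sL=32/65, sR=160/197; mL=-4096/12805, mR=32/65; mL+mR=2208/12805 → advance +1; mR−mL=160/197 → turn +1·90°
n=3: pose=(7,7,N); sL=8/17, sR=40/81; mL=-32/1377, mR=8/17; mL+mR=616/1377 → advance +1; mR−mL=40/81 → turn +1·90°
n=4: pose=(7,8,W); sL=160/241, sR=160/377; mL=21760/90857, mR=160/241; mL+mR=82080/90857 → advance +1; mR−mL=160/377 → turn +1·90°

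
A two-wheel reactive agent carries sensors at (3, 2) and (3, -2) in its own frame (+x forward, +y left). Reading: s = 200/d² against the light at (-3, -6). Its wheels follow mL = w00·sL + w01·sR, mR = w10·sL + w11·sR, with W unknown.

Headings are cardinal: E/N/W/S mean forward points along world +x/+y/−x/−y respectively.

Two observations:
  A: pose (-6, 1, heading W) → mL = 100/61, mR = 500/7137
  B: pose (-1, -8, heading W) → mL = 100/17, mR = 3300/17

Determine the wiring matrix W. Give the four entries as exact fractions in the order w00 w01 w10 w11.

1/2 0 -1/2 1

obs A: pose=(-6,1,W) → sL=200/61, sR=200/117, mL=100/61, mR=500/7137
obs B: pose=(-1,-8,W) → sL=200/17, sR=200, mL=100/17, mR=3300/17
sensor matrix S = [[200/61, 200/117], [200/17, 200]]; det S = 77120000/121329
solve [mL_A; mL_B] = S·[w00; w01] and [mR_A; mR_B] = S·[w10; w11]:
  w00 = 1/2, w01 = 0, w10 = -1/2, w11 = 1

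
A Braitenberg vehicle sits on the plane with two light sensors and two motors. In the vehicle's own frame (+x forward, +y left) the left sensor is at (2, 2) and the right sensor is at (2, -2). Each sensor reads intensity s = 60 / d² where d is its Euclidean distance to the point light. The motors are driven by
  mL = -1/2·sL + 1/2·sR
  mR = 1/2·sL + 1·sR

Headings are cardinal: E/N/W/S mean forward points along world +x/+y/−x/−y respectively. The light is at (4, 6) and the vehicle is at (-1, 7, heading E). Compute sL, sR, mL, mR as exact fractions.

10/3 6 4/3 23/3

left sensor world pos  = (1, 9); dL² = 18
right sensor world pos = (1, 5); dR² = 10
sL = 60/18 = 10/3
sR = 60/10 = 6
mL = -1/2·sL + 1/2·sR = 4/3
mR = 1/2·sL + 1·sR = 23/3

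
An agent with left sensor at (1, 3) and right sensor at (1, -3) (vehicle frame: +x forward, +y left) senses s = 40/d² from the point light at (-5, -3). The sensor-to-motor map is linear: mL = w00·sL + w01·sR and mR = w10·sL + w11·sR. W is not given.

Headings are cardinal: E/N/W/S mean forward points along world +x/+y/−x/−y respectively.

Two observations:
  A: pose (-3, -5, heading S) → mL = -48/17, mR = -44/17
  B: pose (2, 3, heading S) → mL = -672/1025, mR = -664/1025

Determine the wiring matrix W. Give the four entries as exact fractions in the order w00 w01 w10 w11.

obs A: pose=(-3,-5,S) → sL=20/17, sR=4, mL=-48/17, mR=-44/17
obs B: pose=(2,3,S) → sL=8/25, sR=40/41, mL=-672/1025, mR=-664/1025
sensor matrix S = [[20/17, 4], [8/25, 40/41]]; det S = -2304/17425
solve [mL_A; mL_B] = S·[w00; w01] and [mR_A; mR_B] = S·[w10; w11]:
  w00 = 1, w01 = -1, w10 = -1/2, w11 = -1/2

1 -1 -1/2 -1/2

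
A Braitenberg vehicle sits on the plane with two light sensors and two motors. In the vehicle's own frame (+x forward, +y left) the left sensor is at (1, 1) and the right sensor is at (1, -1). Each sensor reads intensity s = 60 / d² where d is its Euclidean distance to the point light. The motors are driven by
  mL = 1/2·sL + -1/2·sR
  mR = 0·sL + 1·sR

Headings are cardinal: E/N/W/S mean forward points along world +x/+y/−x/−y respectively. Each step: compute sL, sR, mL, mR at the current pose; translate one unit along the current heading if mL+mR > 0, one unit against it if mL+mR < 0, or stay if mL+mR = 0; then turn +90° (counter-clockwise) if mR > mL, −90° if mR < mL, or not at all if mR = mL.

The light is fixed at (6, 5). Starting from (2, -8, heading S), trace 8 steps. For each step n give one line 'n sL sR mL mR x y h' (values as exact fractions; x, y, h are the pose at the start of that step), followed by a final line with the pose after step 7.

n=0: pose=(2,-8,S); sL=12/41, sR=60/221; mL=96/9061, mR=60/221; mL+mR=2556/9061 → advance +1; mR−mL=2364/9061 → turn +1·90°
n=1: pose=(2,-9,E); sL=30/89, sR=10/39; mL=140/3471, mR=10/39; mL+mR=1030/3471 → advance +1; mR−mL=250/1157 → turn +1·90°
n=2: pose=(3,-9,N); sL=12/37, sR=60/173; mL=-72/6401, mR=60/173; mL+mR=2148/6401 → advance +1; mR−mL=2292/6401 → turn +1·90°
n=3: pose=(3,-8,W); sL=15/53, sR=3/8; mL=-39/848, mR=3/8; mL+mR=279/848 → advance +1; mR−mL=357/848 → turn +1·90°
n=4: pose=(2,-8,S); sL=12/41, sR=60/221; mL=96/9061, mR=60/221; mL+mR=2556/9061 → advance +1; mR−mL=2364/9061 → turn +1·90°
n=5: pose=(2,-9,E); sL=30/89, sR=10/39; mL=140/3471, mR=10/39; mL+mR=1030/3471 → advance +1; mR−mL=250/1157 → turn +1·90°
n=6: pose=(3,-9,N); sL=12/37, sR=60/173; mL=-72/6401, mR=60/173; mL+mR=2148/6401 → advance +1; mR−mL=2292/6401 → turn +1·90°
n=7: pose=(3,-8,W); sL=15/53, sR=3/8; mL=-39/848, mR=3/8; mL+mR=279/848 → advance +1; mR−mL=357/848 → turn +1·90°

0 12/41 60/221 96/9061 60/221 2 -8 S
1 30/89 10/39 140/3471 10/39 2 -9 E
2 12/37 60/173 -72/6401 60/173 3 -9 N
3 15/53 3/8 -39/848 3/8 3 -8 W
4 12/41 60/221 96/9061 60/221 2 -8 S
5 30/89 10/39 140/3471 10/39 2 -9 E
6 12/37 60/173 -72/6401 60/173 3 -9 N
7 15/53 3/8 -39/848 3/8 3 -8 W
final 2 -8 S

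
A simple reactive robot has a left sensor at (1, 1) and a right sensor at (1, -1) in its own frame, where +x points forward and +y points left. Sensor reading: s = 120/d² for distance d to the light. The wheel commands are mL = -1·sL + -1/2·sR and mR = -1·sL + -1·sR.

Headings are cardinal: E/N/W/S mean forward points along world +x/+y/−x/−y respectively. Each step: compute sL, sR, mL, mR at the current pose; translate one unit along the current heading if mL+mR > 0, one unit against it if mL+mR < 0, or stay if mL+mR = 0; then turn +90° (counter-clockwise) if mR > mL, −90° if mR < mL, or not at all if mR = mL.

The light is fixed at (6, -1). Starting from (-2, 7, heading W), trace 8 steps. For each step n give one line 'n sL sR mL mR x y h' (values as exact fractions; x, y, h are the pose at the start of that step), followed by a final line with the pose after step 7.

0 12/13 20/27 -454/351 -584/351 -2 7 W
1 24/29 40/39 -1516/1131 -2096/1131 -1 7 N
2 6/5 5/3 -61/30 -43/15 -1 6 E
3 24/17 40/39 -1276/663 -1616/663 -2 6 S
4 12/13 20/27 -454/351 -584/351 -2 7 W
5 24/29 40/39 -1516/1131 -2096/1131 -1 7 N
6 6/5 5/3 -61/30 -43/15 -1 6 E
7 24/17 40/39 -1276/663 -1616/663 -2 6 S
final -2 7 W

n=0: pose=(-2,7,W); sL=12/13, sR=20/27; mL=-454/351, mR=-584/351; mL+mR=-346/117 → advance -1; mR−mL=-10/27 → turn -1·90°
n=1: pose=(-1,7,N); sL=24/29, sR=40/39; mL=-1516/1131, mR=-2096/1131; mL+mR=-1204/377 → advance -1; mR−mL=-20/39 → turn -1·90°
n=2: pose=(-1,6,E); sL=6/5, sR=5/3; mL=-61/30, mR=-43/15; mL+mR=-49/10 → advance -1; mR−mL=-5/6 → turn -1·90°
n=3: pose=(-2,6,S); sL=24/17, sR=40/39; mL=-1276/663, mR=-1616/663; mL+mR=-964/221 → advance -1; mR−mL=-20/39 → turn -1·90°
n=4: pose=(-2,7,W); sL=12/13, sR=20/27; mL=-454/351, mR=-584/351; mL+mR=-346/117 → advance -1; mR−mL=-10/27 → turn -1·90°
n=5: pose=(-1,7,N); sL=24/29, sR=40/39; mL=-1516/1131, mR=-2096/1131; mL+mR=-1204/377 → advance -1; mR−mL=-20/39 → turn -1·90°
n=6: pose=(-1,6,E); sL=6/5, sR=5/3; mL=-61/30, mR=-43/15; mL+mR=-49/10 → advance -1; mR−mL=-5/6 → turn -1·90°
n=7: pose=(-2,6,S); sL=24/17, sR=40/39; mL=-1276/663, mR=-1616/663; mL+mR=-964/221 → advance -1; mR−mL=-20/39 → turn -1·90°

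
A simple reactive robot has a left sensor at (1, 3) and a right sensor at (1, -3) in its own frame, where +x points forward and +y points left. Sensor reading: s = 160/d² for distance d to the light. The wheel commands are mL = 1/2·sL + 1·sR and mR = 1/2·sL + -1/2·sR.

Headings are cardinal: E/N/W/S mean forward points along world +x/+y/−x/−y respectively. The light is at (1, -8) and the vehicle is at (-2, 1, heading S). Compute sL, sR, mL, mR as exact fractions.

left sensor world pos  = (1, 0); dL² = 64
right sensor world pos = (-5, 0); dR² = 100
sL = 160/64 = 5/2
sR = 160/100 = 8/5
mL = 1/2·sL + 1·sR = 57/20
mR = 1/2·sL + -1/2·sR = 9/20

5/2 8/5 57/20 9/20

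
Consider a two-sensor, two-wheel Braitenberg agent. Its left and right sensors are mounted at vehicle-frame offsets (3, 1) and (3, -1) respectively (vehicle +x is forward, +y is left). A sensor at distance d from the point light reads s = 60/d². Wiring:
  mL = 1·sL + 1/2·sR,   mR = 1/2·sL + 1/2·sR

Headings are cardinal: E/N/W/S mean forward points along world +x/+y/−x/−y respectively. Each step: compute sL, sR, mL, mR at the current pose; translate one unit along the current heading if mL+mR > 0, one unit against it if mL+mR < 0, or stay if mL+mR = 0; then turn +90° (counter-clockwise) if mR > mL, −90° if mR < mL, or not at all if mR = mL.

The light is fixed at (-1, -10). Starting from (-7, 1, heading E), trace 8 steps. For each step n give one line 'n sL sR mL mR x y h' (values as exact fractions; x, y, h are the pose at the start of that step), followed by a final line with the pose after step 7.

0 20/51 60/109 3710/5559 2620/5559 -7 1 E
1 3/4 3/5 21/20 27/40 -6 1 S
2 12/29 12/37 618/1073 396/1073 -6 0 W
3 30/109 30/97 4545/10573 3090/10573 -7 0 N
4 20/51 60/109 3710/5559 2620/5559 -7 1 E
5 3/4 3/5 21/20 27/40 -6 1 S
6 12/29 12/37 618/1073 396/1073 -6 0 W
7 30/109 30/97 4545/10573 3090/10573 -7 0 N
final -7 1 E

n=0: pose=(-7,1,E); sL=20/51, sR=60/109; mL=3710/5559, mR=2620/5559; mL+mR=2110/1853 → advance +1; mR−mL=-10/51 → turn -1·90°
n=1: pose=(-6,1,S); sL=3/4, sR=3/5; mL=21/20, mR=27/40; mL+mR=69/40 → advance +1; mR−mL=-3/8 → turn -1·90°
n=2: pose=(-6,0,W); sL=12/29, sR=12/37; mL=618/1073, mR=396/1073; mL+mR=1014/1073 → advance +1; mR−mL=-6/29 → turn -1·90°
n=3: pose=(-7,0,N); sL=30/109, sR=30/97; mL=4545/10573, mR=3090/10573; mL+mR=7635/10573 → advance +1; mR−mL=-15/109 → turn -1·90°
n=4: pose=(-7,1,E); sL=20/51, sR=60/109; mL=3710/5559, mR=2620/5559; mL+mR=2110/1853 → advance +1; mR−mL=-10/51 → turn -1·90°
n=5: pose=(-6,1,S); sL=3/4, sR=3/5; mL=21/20, mR=27/40; mL+mR=69/40 → advance +1; mR−mL=-3/8 → turn -1·90°
n=6: pose=(-6,0,W); sL=12/29, sR=12/37; mL=618/1073, mR=396/1073; mL+mR=1014/1073 → advance +1; mR−mL=-6/29 → turn -1·90°
n=7: pose=(-7,0,N); sL=30/109, sR=30/97; mL=4545/10573, mR=3090/10573; mL+mR=7635/10573 → advance +1; mR−mL=-15/109 → turn -1·90°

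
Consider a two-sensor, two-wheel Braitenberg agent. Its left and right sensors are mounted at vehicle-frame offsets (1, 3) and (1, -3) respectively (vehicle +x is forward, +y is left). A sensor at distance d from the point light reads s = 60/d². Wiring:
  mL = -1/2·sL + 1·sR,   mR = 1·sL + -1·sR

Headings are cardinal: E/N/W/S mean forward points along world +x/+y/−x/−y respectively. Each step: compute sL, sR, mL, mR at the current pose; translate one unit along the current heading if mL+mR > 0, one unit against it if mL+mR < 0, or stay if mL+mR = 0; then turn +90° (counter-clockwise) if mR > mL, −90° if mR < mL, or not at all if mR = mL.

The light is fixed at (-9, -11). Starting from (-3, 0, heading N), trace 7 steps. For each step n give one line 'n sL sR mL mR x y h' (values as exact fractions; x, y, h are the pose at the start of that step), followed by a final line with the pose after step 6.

n=0: pose=(-3,0,N); sL=20/51, sR=4/15; mL=6/85, mR=32/255; mL+mR=10/51 → advance +1; mR−mL=14/255 → turn +1·90°
n=1: pose=(-3,1,W); sL=30/53, sR=6/25; mL=-57/1325, mR=432/1325; mL+mR=15/53 → advance +1; mR−mL=489/1325 → turn +1·90°
n=2: pose=(-4,1,S); sL=12/37, sR=12/25; mL=294/925, mR=-144/925; mL+mR=6/37 → advance +1; mR−mL=-438/925 → turn -1·90°
n=3: pose=(-4,0,W); sL=3/4, sR=15/53; mL=-39/424, mR=99/212; mL+mR=3/8 → advance +1; mR−mL=237/424 → turn +1·90°
n=4: pose=(-5,0,S); sL=60/149, sR=60/101; mL=5910/15049, mR=-2880/15049; mL+mR=30/149 → advance +1; mR−mL=-8790/15049 → turn -1·90°
n=5: pose=(-5,-1,W); sL=30/29, sR=30/89; mL=-465/2581, mR=1800/2581; mL+mR=15/29 → advance +1; mR−mL=2265/2581 → turn +1·90°
n=6: pose=(-6,-1,S); sL=20/39, sR=20/27; mL=170/351, mR=-80/351; mL+mR=10/39 → advance +1; mR−mL=-250/351 → turn -1·90°

0 20/51 4/15 6/85 32/255 -3 0 N
1 30/53 6/25 -57/1325 432/1325 -3 1 W
2 12/37 12/25 294/925 -144/925 -4 1 S
3 3/4 15/53 -39/424 99/212 -4 0 W
4 60/149 60/101 5910/15049 -2880/15049 -5 0 S
5 30/29 30/89 -465/2581 1800/2581 -5 -1 W
6 20/39 20/27 170/351 -80/351 -6 -1 S
final -6 -2 W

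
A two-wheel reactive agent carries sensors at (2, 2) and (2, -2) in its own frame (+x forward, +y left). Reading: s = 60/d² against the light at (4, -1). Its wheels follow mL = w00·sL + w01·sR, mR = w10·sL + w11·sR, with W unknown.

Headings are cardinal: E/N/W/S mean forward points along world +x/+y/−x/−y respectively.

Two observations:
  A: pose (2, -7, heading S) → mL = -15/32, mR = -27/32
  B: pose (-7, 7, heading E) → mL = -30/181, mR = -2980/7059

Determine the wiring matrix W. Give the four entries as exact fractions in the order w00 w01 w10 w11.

-1/2 0 -1/2 -1/2

obs A: pose=(2,-7,S) → sL=15/16, sR=3/4, mL=-15/32, mR=-27/32
obs B: pose=(-7,7,E) → sL=60/181, sR=20/39, mL=-30/181, mR=-2980/7059
sensor matrix S = [[15/16, 3/4], [60/181, 20/39]]; det S = 2185/9412
solve [mL_A; mL_B] = S·[w00; w01] and [mR_A; mR_B] = S·[w10; w11]:
  w00 = -1/2, w01 = 0, w10 = -1/2, w11 = -1/2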